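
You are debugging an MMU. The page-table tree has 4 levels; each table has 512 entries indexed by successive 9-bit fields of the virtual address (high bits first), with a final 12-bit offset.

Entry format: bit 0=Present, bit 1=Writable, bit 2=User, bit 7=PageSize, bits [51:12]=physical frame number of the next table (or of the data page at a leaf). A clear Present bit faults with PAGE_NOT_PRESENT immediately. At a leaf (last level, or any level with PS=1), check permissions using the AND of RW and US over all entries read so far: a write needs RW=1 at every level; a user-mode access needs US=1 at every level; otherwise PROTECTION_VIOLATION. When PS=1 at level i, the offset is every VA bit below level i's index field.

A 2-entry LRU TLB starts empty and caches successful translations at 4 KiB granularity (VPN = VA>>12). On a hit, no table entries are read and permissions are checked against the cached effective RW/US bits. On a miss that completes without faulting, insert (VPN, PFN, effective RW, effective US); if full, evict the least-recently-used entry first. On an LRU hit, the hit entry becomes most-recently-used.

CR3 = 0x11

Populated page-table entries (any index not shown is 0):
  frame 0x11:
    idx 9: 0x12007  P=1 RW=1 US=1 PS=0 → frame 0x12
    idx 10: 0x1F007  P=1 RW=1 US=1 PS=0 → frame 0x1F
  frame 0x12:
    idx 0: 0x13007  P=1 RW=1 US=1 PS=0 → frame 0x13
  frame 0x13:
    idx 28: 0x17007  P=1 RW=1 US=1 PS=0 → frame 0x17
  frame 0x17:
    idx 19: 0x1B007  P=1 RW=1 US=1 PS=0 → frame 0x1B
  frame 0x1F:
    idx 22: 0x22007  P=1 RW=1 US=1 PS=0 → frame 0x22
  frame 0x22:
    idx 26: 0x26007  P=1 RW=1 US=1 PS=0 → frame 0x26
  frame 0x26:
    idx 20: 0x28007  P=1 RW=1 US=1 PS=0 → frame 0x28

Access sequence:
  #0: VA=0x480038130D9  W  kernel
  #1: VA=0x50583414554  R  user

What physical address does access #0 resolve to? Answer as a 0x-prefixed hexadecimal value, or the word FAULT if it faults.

Walk each access:
#0 VA=0x480038130D9 (w,kernel):
  [0] read 0x11 idx=9: raw=0x12007 flags P=1 W=1 U=1 S=0
  [1] read 0x12 idx=0: raw=0x13007 flags P=1 W=1 U=1 S=0
  [2] read 0x13 idx=28: raw=0x17007 flags P=1 W=1 U=1 S=0
  [3] read 0x17 idx=19: raw=0x1B007 flags P=1 W=1 U=1 S=0
  ✓ 0x1B0D9  — 4 lookups
#1 VA=0x50583414554 (r,user):
  [0] read 0x11 idx=10: raw=0x1F007 flags P=1 W=1 U=1 S=0
  [1] read 0x1F idx=22: raw=0x22007 flags P=1 W=1 U=1 S=0
  [2] read 0x22 idx=26: raw=0x26007 flags P=1 W=1 U=1 S=0
  [3] read 0x26 idx=20: raw=0x28007 flags P=1 W=1 U=1 S=0
  ✓ 0x28554  — 4 lookups

Access #0 PA: 0x1B0D9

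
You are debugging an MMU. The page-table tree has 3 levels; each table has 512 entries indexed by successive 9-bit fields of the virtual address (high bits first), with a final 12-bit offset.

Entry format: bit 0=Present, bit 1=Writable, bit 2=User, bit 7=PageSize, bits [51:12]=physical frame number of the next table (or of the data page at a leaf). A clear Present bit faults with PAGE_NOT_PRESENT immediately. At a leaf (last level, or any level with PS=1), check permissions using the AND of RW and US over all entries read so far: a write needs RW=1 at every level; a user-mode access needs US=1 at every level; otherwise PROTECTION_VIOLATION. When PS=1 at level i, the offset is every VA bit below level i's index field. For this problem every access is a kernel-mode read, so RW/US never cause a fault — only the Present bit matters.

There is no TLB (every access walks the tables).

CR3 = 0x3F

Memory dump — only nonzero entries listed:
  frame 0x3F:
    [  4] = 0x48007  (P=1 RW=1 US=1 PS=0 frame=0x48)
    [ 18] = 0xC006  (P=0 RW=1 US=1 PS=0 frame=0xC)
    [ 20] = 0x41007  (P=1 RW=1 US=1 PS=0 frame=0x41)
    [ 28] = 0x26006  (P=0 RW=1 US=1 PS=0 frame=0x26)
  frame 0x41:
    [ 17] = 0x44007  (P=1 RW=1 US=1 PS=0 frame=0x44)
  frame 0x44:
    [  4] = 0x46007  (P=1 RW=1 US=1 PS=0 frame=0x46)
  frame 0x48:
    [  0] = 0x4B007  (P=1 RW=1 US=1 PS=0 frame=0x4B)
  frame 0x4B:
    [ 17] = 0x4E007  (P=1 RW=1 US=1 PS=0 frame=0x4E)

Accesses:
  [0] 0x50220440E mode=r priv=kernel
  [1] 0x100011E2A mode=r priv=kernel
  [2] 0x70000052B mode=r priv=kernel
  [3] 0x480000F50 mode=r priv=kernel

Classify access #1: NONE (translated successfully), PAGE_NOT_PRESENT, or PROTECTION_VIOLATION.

Trace:
#0 VA=0x50220440E (r,kernel):
  lvl0: tbl 0x3F, slot 20 ⇒ 0x41007 (P1/RW1/US1/PS0)
  lvl1: tbl 0x41, slot 17 ⇒ 0x44007 (P1/RW1/US1/PS0)
  lvl2: tbl 0x44, slot 4 ⇒ 0x46007 (P1/RW1/US1/PS0)
  ⇒ phys 0x4640E  [3 reads]
#1 VA=0x100011E2A (r,kernel):
  lvl0: tbl 0x3F, slot 4 ⇒ 0x48007 (P1/RW1/US1/PS0)
  lvl1: tbl 0x48, slot 0 ⇒ 0x4B007 (P1/RW1/US1/PS0)
  lvl2: tbl 0x4B, slot 17 ⇒ 0x4E007 (P1/RW1/US1/PS0)
  ⇒ phys 0x4EE2A  [3 reads]
#2 VA=0x70000052B (r,kernel):
  lvl0: tbl 0x3F, slot 28 ⇒ 0x26006 (P0/RW1/US1/PS0)
  ⇒ fault: PAGE_NOT_PRESENT  — 1 lookups
#3 VA=0x480000F50 (r,kernel):
  lvl0: tbl 0x3F, slot 18 ⇒ 0xC006 (P0/RW1/US1/PS0)
  ⇒ fault: PAGE_NOT_PRESENT  — 1 lookups

Access #1 fault: NONE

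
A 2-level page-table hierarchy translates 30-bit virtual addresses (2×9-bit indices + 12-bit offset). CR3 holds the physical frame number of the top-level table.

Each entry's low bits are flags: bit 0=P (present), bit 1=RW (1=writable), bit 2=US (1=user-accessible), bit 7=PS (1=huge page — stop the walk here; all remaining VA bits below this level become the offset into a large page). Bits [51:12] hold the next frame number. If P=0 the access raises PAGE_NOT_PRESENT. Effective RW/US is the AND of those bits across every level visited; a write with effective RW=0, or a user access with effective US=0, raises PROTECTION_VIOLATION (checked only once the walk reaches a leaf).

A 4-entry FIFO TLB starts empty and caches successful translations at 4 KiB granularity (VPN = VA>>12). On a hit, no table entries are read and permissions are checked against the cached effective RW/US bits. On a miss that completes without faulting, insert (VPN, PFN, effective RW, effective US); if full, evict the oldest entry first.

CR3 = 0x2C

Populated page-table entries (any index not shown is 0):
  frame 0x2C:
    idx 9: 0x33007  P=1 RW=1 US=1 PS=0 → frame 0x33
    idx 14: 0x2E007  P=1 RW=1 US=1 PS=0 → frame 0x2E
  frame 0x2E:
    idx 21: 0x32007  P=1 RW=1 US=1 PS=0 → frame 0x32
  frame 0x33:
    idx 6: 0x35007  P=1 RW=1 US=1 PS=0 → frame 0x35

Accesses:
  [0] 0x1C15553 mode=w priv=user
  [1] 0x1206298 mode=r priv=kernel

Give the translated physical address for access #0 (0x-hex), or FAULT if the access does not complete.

Trace:
#0 VA=0x1C15553 (w,user):
  L0 @0x2C[14] → 0x2E007  P=1,RW=1,US=1,PS=0
  L1 @0x2E[21] → 0x32007  P=1,RW=1,US=1,PS=0
  → PA=0x32553  (2 entries read)
#1 VA=0x1206298 (r,kernel):
  L0 @0x2C[9] → 0x33007  P=1,RW=1,US=1,PS=0
  L1 @0x33[6] → 0x35007  P=1,RW=1,US=1,PS=0
  → PA=0x35298  (2 entries read)

Access #0 PA: 0x32553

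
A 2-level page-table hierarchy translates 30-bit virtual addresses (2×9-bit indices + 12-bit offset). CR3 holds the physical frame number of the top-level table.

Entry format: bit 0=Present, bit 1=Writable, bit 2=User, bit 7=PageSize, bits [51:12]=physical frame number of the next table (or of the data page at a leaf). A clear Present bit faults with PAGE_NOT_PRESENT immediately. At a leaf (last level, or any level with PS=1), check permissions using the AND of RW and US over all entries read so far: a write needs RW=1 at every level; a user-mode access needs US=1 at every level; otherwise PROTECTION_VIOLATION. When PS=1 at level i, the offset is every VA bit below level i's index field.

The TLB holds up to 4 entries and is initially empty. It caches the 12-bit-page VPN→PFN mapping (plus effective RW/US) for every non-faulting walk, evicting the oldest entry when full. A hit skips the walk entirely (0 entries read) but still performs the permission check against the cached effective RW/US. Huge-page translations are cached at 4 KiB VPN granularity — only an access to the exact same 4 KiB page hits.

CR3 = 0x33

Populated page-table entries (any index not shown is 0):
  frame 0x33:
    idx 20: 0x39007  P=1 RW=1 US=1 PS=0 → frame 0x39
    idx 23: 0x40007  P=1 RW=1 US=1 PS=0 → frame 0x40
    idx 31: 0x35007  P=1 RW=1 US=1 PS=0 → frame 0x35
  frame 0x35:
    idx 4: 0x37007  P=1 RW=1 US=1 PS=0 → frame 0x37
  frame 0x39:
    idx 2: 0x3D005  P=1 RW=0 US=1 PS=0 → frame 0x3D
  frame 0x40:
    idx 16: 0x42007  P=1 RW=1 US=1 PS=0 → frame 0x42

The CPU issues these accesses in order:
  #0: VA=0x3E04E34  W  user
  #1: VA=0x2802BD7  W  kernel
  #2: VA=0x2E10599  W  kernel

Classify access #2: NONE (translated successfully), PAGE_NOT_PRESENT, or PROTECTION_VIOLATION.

Walk each access:
#0 VA=0x3E04E34 (w,user):
  [0] read 0x33 idx=31: raw=0x35007 flags P=1 W=1 U=1 S=0
  [1] read 0x35 idx=4: raw=0x37007 flags P=1 W=1 U=1 S=0
  → PA=0x37E34  (2 entries read)
#1 VA=0x2802BD7 (w,kernel):
  [0] read 0x33 idx=20: raw=0x39007 flags P=1 W=1 U=1 S=0
  [1] read 0x39 idx=2: raw=0x3D005 flags P=1 W=0 U=1 S=0
  ⇒ fault: PROTECTION_VIOLATION  — 2 lookups
#2 VA=0x2E10599 (w,kernel):
  [0] read 0x33 idx=23: raw=0x40007 flags P=1 W=1 U=1 S=0
  [1] read 0x40 idx=16: raw=0x42007 flags P=1 W=1 U=1 S=0
  → PA=0x42599  (2 entries read)

Access #2 fault: NONE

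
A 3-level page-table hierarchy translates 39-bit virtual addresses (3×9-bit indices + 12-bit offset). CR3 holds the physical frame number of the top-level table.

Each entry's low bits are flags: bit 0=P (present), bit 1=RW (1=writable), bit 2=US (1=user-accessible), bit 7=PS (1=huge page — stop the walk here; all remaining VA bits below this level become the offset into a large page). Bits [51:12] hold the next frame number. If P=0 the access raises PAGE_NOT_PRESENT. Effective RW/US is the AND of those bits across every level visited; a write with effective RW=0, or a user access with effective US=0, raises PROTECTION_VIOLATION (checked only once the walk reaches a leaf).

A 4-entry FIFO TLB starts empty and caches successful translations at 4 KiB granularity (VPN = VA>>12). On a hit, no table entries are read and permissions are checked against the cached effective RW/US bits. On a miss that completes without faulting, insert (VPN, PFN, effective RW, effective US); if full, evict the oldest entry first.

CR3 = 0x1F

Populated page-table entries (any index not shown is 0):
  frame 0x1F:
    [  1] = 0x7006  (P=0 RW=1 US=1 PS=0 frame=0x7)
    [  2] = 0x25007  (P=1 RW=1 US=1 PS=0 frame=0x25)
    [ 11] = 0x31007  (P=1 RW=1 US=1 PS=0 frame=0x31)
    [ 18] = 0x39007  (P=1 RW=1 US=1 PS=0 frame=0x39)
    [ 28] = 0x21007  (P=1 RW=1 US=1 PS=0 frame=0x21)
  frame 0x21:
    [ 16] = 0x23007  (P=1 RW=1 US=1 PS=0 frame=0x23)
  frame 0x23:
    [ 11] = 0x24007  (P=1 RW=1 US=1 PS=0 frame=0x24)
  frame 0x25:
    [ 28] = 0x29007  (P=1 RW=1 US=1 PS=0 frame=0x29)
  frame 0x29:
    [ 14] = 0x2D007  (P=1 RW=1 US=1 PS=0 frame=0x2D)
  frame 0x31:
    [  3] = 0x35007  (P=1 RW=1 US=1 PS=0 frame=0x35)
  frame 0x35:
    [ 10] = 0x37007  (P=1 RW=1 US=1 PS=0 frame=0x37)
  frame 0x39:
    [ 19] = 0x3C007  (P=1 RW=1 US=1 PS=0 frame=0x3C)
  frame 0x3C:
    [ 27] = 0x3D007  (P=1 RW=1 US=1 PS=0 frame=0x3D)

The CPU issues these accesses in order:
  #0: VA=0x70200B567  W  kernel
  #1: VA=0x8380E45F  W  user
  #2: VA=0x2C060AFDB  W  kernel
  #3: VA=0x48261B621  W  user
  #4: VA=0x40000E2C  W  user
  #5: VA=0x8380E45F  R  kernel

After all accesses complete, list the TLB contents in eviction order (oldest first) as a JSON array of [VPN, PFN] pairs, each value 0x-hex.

Per-access translation:
#0 VA=0x70200B567 (w,kernel):
  lvl0: tbl 0x1F, slot 28 ⇒ 0x21007 (P1/RW1/US1/PS0)
  lvl1: tbl 0x21, slot 16 ⇒ 0x23007 (P1/RW1/US1/PS0)
  lvl2: tbl 0x23, slot 11 ⇒ 0x24007 (P1/RW1/US1/PS0)
  ⇒ phys 0x24567  [3 reads]
#1 VA=0x8380E45F (w,user):
  lvl0: tbl 0x1F, slot 2 ⇒ 0x25007 (P1/RW1/US1/PS0)
  lvl1: tbl 0x25, slot 28 ⇒ 0x29007 (P1/RW1/US1/PS0)
  lvl2: tbl 0x29, slot 14 ⇒ 0x2D007 (P1/RW1/US1/PS0)
  ⇒ phys 0x2D45F  [3 reads]
#2 VA=0x2C060AFDB (w,kernel):
  lvl0: tbl 0x1F, slot 11 ⇒ 0x31007 (P1/RW1/US1/PS0)
  lvl1: tbl 0x31, slot 3 ⇒ 0x35007 (P1/RW1/US1/PS0)
  lvl2: tbl 0x35, slot 10 ⇒ 0x37007 (P1/RW1/US1/PS0)
  ⇒ phys 0x37FDB  [3 reads]
#3 VA=0x48261B621 (w,user):
  lvl0: tbl 0x1F, slot 18 ⇒ 0x39007 (P1/RW1/US1/PS0)
  lvl1: tbl 0x39, slot 19 ⇒ 0x3C007 (P1/RW1/US1/PS0)
  lvl2: tbl 0x3C, slot 27 ⇒ 0x3D007 (P1/RW1/US1/PS0)
  ⇒ phys 0x3D621  [3 reads]
#4 VA=0x40000E2C (w,user):
  lvl0: tbl 0x1F, slot 1 ⇒ 0x7006 (P0/RW1/US1/PS0)
  → PAGE_NOT_PRESENT  (1 entries read)
#5 VA=0x8380E45F (r,kernel):
  TLB hit vpn=0x8380E → PA=0x2D45F

TLB: [["0x70200B", "0x24"], ["0x8380E", "0x2D"], ["0x2C060A", "0x37"], ["0x48261B", "0x3D"]]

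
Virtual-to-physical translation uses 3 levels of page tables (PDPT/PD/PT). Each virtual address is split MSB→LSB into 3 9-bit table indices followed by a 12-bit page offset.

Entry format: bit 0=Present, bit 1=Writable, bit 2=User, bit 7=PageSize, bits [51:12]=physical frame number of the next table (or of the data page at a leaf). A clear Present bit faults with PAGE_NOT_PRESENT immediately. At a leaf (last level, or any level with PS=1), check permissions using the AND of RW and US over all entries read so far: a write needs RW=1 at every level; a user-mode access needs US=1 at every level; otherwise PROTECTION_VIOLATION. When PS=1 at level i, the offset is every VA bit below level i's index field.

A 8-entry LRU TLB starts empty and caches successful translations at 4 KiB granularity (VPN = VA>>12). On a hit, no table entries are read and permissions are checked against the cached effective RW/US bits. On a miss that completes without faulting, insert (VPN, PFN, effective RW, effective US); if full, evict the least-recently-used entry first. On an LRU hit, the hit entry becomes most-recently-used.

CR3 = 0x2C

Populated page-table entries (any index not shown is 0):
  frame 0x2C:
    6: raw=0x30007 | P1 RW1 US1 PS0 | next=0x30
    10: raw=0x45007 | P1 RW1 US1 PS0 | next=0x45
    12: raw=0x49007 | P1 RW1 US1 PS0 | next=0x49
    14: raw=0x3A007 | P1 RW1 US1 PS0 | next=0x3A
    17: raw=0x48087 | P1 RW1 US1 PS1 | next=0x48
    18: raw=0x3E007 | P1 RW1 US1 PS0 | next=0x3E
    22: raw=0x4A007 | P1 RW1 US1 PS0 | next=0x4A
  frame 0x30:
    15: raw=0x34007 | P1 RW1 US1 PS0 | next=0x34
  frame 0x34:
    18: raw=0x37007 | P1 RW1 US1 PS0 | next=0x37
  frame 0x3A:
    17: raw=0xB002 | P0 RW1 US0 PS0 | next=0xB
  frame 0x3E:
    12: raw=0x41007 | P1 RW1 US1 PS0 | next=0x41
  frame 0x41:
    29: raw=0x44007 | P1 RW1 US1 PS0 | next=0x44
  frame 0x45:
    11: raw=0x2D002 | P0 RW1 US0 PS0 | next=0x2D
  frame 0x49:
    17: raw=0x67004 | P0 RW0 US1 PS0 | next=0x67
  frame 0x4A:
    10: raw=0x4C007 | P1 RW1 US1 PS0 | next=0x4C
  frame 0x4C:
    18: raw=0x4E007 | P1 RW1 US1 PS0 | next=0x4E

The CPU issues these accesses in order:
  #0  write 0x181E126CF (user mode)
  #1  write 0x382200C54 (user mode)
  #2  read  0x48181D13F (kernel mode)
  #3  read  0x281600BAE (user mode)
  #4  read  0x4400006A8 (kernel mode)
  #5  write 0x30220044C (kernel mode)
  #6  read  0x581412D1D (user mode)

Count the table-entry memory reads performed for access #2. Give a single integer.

Trace:
#0 VA=0x181E126CF (w,user):
  L0: frame=0x2C idx=6 entry=0x30007 [P=1 RW=1 US=1 PS=0]
  L1: frame=0x30 idx=15 entry=0x34007 [P=1 RW=1 US=1 PS=0]
  L2: frame=0x34 idx=18 entry=0x37007 [P=1 RW=1 US=1 PS=0]
  ⇒ phys 0x376CF  [3 reads]
#1 VA=0x382200C54 (w,user):
  L0: frame=0x2C idx=14 entry=0x3A007 [P=1 RW=1 US=1 PS=0]
  L1: frame=0x3A idx=17 entry=0xB002 [P=0 RW=1 US=0 PS=0]
  ✗ PAGE_NOT_PRESENT  [2 reads]
#2 VA=0x48181D13F (r,kernel):
  L0: frame=0x2C idx=18 entry=0x3E007 [P=1 RW=1 US=1 PS=0]
  L1: frame=0x3E idx=12 entry=0x41007 [P=1 RW=1 US=1 PS=0]
  L2: frame=0x41 idx=29 entry=0x44007 [P=1 RW=1 US=1 PS=0]
  ⇒ phys 0x4413F  [3 reads]
#3 VA=0x281600BAE (r,user):
  L0: frame=0x2C idx=10 entry=0x45007 [P=1 RW=1 US=1 PS=0]
  L1: frame=0x45 idx=11 entry=0x2D002 [P=0 RW=1 US=0 PS=0]
  ✗ PAGE_NOT_PRESENT  [2 reads]
#4 VA=0x4400006A8 (r,kernel):
  L0: frame=0x2C idx=17 entry=0x48087 [P=1 RW=1 US=1 PS=1]
  ⇒ phys 0x486A8 (huge @L0)  [1 reads]
#5 VA=0x30220044C (w,kernel):
  L0: frame=0x2C idx=12 entry=0x49007 [P=1 RW=1 US=1 PS=0]
  L1: frame=0x49 idx=17 entry=0x67004 [P=0 RW=0 US=1 PS=0]
  ✗ PAGE_NOT_PRESENT  [2 reads]
#6 VA=0x581412D1D (r,user):
  L0: frame=0x2C idx=22 entry=0x4A007 [P=1 RW=1 US=1 PS=0]
  L1: frame=0x4A idx=10 entry=0x4C007 [P=1 RW=1 US=1 PS=0]
  L2: frame=0x4C idx=18 entry=0x4E007 [P=1 RW=1 US=1 PS=0]
  ⇒ phys 0x4ED1D  [3 reads]

Entries read for #2: 3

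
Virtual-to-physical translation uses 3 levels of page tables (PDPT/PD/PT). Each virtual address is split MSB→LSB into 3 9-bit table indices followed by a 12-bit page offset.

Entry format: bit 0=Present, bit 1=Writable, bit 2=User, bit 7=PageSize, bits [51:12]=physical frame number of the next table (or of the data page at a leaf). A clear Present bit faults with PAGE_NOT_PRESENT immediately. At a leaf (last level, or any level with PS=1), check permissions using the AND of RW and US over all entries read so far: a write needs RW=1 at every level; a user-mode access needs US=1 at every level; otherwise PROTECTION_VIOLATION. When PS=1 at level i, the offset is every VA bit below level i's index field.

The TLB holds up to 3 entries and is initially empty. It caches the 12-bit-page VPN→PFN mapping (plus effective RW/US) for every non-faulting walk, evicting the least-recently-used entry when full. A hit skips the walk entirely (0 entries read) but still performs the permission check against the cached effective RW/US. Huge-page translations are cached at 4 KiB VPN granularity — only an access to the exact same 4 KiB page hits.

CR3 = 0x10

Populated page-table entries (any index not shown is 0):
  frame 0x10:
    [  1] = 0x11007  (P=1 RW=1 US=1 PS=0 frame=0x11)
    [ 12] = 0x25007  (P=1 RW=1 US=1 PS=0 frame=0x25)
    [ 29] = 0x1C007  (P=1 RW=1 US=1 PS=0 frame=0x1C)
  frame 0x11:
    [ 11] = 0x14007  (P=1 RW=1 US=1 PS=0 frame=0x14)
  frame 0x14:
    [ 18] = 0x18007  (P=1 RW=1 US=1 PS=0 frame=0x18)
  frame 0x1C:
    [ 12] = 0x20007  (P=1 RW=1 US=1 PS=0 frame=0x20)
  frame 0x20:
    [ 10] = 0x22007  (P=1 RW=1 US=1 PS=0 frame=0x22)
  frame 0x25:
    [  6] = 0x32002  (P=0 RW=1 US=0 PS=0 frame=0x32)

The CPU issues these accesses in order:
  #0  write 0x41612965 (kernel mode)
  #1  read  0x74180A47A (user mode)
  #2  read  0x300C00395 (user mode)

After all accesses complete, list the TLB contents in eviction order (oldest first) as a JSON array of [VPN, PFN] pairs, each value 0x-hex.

Per-access translation:
#0 VA=0x41612965 (w,kernel):
  lvl0: tbl 0x10, slot 1 ⇒ 0x11007 (P1/RW1/US1/PS0)
  lvl1: tbl 0x11, slot 11 ⇒ 0x14007 (P1/RW1/US1/PS0)
  lvl2: tbl 0x14, slot 18 ⇒ 0x18007 (P1/RW1/US1/PS0)
  ⇒ phys 0x18965  [3 reads]
#1 VA=0x74180A47A (r,user):
  lvl0: tbl 0x10, slot 29 ⇒ 0x1C007 (P1/RW1/US1/PS0)
  lvl1: tbl 0x1C, slot 12 ⇒ 0x20007 (P1/RW1/US1/PS0)
  lvl2: tbl 0x20, slot 10 ⇒ 0x22007 (P1/RW1/US1/PS0)
  ⇒ phys 0x2247A  [3 reads]
#2 VA=0x300C00395 (r,user):
  lvl0: tbl 0x10, slot 12 ⇒ 0x25007 (P1/RW1/US1/PS0)
  lvl1: tbl 0x25, slot 6 ⇒ 0x32002 (P0/RW1/US0/PS0)
  ✗ PAGE_NOT_PRESENT  [2 reads]

TLB: [["0x41612", "0x18"], ["0x74180A", "0x22"]]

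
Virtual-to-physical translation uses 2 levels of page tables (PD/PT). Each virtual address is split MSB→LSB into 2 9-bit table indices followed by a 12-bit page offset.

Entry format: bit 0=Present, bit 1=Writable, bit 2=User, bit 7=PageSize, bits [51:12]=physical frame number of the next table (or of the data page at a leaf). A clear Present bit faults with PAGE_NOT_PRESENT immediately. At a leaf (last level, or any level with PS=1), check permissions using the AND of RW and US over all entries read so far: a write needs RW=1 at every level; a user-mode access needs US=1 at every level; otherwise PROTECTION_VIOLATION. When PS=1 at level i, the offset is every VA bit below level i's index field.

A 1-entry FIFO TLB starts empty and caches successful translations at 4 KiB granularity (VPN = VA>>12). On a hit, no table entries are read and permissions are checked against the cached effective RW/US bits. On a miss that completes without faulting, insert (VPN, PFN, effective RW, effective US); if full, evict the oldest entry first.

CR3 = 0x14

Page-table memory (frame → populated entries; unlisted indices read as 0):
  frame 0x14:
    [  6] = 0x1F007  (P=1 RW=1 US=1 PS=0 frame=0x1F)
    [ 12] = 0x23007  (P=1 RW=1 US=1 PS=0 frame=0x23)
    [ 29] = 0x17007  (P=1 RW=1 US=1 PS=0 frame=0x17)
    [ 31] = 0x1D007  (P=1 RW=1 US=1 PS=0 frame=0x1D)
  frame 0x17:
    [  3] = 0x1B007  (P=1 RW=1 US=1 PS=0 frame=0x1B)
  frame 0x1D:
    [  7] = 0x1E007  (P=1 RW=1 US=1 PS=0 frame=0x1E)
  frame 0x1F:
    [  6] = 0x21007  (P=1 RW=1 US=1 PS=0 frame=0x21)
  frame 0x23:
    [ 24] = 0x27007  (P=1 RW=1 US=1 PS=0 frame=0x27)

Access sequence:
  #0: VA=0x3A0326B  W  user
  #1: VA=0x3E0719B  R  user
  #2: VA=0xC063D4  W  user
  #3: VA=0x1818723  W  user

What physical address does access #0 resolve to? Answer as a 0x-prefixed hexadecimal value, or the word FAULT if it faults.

Walk each access:
#0 VA=0x3A0326B (w,user):
  L0 @0x14[29] → 0x17007  P=1,RW=1,US=1,PS=0
  L1 @0x17[3] → 0x1B007  P=1,RW=1,US=1,PS=0
  → PA=0x1B26B  (2 entries read)
#1 VA=0x3E0719B (r,user):
  L0 @0x14[31] → 0x1D007  P=1,RW=1,US=1,PS=0
  L1 @0x1D[7] → 0x1E007  P=1,RW=1,US=1,PS=0
  → PA=0x1E19B  (2 entries read)
#2 VA=0xC063D4 (w,user):
  L0 @0x14[6] → 0x1F007  P=1,RW=1,US=1,PS=0
  L1 @0x1F[6] → 0x21007  P=1,RW=1,US=1,PS=0
  → PA=0x213D4  (2 entries read)
#3 VA=0x1818723 (w,user):
  L0 @0x14[12] → 0x23007  P=1,RW=1,US=1,PS=0
  L1 @0x23[24] → 0x27007  P=1,RW=1,US=1,PS=0
  → PA=0x27723  (2 entries read)

Access #0 PA: 0x1B26B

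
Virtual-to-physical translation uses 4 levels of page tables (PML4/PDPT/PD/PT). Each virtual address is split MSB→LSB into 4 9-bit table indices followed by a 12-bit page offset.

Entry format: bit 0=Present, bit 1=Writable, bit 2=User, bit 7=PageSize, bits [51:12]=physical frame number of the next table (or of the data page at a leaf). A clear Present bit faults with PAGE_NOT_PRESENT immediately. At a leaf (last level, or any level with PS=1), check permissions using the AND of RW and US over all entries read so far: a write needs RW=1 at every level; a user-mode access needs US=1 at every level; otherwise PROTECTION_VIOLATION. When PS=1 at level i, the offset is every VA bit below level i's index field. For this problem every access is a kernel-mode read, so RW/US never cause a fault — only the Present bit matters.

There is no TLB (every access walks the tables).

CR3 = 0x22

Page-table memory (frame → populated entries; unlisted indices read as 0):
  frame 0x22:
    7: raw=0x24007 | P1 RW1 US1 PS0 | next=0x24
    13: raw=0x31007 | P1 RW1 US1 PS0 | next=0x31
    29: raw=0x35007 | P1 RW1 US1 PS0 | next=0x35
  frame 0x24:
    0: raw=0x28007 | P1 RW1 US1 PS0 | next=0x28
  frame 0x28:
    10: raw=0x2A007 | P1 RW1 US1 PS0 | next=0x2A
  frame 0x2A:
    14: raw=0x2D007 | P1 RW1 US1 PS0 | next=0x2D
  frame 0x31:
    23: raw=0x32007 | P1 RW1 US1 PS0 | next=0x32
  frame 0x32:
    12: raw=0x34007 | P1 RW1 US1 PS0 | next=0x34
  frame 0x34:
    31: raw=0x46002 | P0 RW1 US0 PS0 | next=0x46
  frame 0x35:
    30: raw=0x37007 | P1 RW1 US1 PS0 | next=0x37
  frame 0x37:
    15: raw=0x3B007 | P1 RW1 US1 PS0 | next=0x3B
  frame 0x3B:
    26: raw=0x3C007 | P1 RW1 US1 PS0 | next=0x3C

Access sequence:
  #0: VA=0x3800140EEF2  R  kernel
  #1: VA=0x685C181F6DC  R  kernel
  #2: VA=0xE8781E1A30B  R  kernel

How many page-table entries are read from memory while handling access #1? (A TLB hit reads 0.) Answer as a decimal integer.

Walk each access:
#0 VA=0x3800140EEF2 (r,kernel):
  [0] read 0x22 idx=7: raw=0x24007 flags P=1 W=1 U=1 S=0
  [1] read 0x24 idx=0: raw=0x28007 flags P=1 W=1 U=1 S=0
  [2] read 0x28 idx=10: raw=0x2A007 flags P=1 W=1 U=1 S=0
  [3] read 0x2A idx=14: raw=0x2D007 flags P=1 W=1 U=1 S=0
  ✓ 0x2DEF2  — 4 lookups
#1 VA=0x685C181F6DC (r,kernel):
  [0] read 0x22 idx=13: raw=0x31007 flags P=1 W=1 U=1 S=0
  [1] read 0x31 idx=23: raw=0x32007 flags P=1 W=1 U=1 S=0
  [2] read 0x32 idx=12: raw=0x34007 flags P=1 W=1 U=1 S=0
  [3] read 0x34 idx=31: raw=0x46002 flags P=0 W=1 U=0 S=0
  ✗ PAGE_NOT_PRESENT  [4 reads]
#2 VA=0xE8781E1A30B (r,kernel):
  [0] read 0x22 idx=29: raw=0x35007 flags P=1 W=1 U=1 S=0
  [1] read 0x35 idx=30: raw=0x37007 flags P=1 W=1 U=1 S=0
  [2] read 0x37 idx=15: raw=0x3B007 flags P=1 W=1 U=1 S=0
  [3] read 0x3B idx=26: raw=0x3C007 flags P=1 W=1 U=1 S=0
  ✓ 0x3C30B  — 4 lookups

Entries read for #1: 4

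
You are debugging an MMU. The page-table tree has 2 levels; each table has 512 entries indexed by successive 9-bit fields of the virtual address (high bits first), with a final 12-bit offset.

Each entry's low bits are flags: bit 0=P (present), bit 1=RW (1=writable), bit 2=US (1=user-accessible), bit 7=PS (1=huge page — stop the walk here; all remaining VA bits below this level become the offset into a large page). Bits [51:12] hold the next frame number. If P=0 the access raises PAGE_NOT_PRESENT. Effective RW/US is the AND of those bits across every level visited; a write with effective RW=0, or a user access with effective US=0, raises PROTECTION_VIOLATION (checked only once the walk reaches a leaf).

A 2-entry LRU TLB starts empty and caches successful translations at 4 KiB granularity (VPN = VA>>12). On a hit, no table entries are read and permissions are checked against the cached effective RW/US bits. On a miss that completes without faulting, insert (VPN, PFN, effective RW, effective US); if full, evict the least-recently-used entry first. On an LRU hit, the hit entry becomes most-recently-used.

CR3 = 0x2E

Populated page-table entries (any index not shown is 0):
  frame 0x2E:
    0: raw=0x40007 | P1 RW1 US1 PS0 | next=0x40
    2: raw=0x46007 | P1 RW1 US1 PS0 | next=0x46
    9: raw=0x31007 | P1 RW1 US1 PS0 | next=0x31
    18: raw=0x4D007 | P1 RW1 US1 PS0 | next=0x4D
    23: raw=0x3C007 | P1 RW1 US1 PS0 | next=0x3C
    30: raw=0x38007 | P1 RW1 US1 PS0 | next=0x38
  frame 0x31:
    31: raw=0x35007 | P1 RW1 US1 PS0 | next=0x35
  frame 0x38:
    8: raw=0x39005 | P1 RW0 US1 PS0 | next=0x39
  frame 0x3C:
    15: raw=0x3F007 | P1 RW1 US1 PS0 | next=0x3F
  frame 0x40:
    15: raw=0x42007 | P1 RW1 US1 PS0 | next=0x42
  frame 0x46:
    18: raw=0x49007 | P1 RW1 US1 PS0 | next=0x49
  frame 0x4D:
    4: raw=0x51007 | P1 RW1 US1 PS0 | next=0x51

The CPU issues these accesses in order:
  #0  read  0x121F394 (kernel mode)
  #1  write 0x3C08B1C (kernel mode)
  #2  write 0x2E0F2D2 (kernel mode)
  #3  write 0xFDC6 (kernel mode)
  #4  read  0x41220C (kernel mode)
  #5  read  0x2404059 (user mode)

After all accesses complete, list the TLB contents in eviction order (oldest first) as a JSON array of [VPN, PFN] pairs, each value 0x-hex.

Per-access translation:
#0 VA=0x121F394 (r,kernel):
  [0] read 0x2E idx=9: raw=0x31007 flags P=1 W=1 U=1 S=0
  [1] read 0x31 idx=31: raw=0x35007 flags P=1 W=1 U=1 S=0
  → PA=0x35394  (2 entries read)
#1 VA=0x3C08B1C (w,kernel):
  [0] read 0x2E idx=30: raw=0x38007 flags P=1 W=1 U=1 S=0
  [1] read 0x38 idx=8: raw=0x39005 flags P=1 W=0 U=1 S=0
  → PROTECTION_VIOLATION  (2 entries read)
#2 VA=0x2E0F2D2 (w,kernel):
  [0] read 0x2E idx=23: raw=0x3C007 flags P=1 W=1 U=1 S=0
  [1] read 0x3C idx=15: raw=0x3F007 flags P=1 W=1 U=1 S=0
  → PA=0x3F2D2  (2 entries read)
#3 VA=0xFDC6 (w,kernel):
  [0] read 0x2E idx=0: raw=0x40007 flags P=1 W=1 U=1 S=0
  [1] read 0x40 idx=15: raw=0x42007 flags P=1 W=1 U=1 S=0
  → PA=0x42DC6  (2 entries read)
#4 VA=0x41220C (r,kernel):
  [0] read 0x2E idx=2: raw=0x46007 flags P=1 W=1 U=1 S=0
  [1] read 0x46 idx=18: raw=0x49007 flags P=1 W=1 U=1 S=0
  → PA=0x4920C  (2 entries read)
#5 VA=0x2404059 (r,user):
  [0] read 0x2E idx=18: raw=0x4D007 flags P=1 W=1 U=1 S=0
  [1] read 0x4D idx=4: raw=0x51007 flags P=1 W=1 U=1 S=0
  → PA=0x51059  (2 entries read)

TLB: [["0x412", "0x49"], ["0x2404", "0x51"]]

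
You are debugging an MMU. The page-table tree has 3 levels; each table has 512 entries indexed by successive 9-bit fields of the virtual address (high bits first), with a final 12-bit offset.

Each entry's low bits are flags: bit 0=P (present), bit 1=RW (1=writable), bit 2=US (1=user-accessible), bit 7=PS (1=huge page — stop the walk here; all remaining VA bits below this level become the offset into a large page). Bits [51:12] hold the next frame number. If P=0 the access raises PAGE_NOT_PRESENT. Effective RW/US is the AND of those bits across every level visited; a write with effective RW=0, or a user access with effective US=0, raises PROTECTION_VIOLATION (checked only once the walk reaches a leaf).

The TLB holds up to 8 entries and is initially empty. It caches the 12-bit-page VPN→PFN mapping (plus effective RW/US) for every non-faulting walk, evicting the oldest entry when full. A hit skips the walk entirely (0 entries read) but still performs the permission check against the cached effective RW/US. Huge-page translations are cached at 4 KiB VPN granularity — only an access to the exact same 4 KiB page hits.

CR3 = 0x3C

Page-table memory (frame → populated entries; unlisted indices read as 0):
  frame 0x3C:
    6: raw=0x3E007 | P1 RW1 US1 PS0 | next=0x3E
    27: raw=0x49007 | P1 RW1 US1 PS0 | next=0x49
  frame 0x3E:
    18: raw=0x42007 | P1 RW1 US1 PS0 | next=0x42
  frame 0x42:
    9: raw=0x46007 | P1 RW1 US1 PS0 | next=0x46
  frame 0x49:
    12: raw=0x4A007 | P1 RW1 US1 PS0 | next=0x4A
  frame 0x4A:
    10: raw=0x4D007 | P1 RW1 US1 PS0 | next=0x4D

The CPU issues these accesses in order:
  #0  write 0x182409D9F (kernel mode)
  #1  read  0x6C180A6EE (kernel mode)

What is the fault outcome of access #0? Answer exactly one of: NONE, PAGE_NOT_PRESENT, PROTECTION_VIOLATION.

Per-access translation:
#0 VA=0x182409D9F (w,kernel):
  lvl0: tbl 0x3C, slot 6 ⇒ 0x3E007 (P1/RW1/US1/PS0)
  lvl1: tbl 0x3E, slot 18 ⇒ 0x42007 (P1/RW1/US1/PS0)
  lvl2: tbl 0x42, slot 9 ⇒ 0x46007 (P1/RW1/US1/PS0)
  → PA=0x46D9F  (3 entries read)
#1 VA=0x6C180A6EE (r,kernel):
  lvl0: tbl 0x3C, slot 27 ⇒ 0x49007 (P1/RW1/US1/PS0)
  lvl1: tbl 0x49, slot 12 ⇒ 0x4A007 (P1/RW1/US1/PS0)
  lvl2: tbl 0x4A, slot 10 ⇒ 0x4D007 (P1/RW1/US1/PS0)
  → PA=0x4D6EE  (3 entries read)

Access #0 fault: NONE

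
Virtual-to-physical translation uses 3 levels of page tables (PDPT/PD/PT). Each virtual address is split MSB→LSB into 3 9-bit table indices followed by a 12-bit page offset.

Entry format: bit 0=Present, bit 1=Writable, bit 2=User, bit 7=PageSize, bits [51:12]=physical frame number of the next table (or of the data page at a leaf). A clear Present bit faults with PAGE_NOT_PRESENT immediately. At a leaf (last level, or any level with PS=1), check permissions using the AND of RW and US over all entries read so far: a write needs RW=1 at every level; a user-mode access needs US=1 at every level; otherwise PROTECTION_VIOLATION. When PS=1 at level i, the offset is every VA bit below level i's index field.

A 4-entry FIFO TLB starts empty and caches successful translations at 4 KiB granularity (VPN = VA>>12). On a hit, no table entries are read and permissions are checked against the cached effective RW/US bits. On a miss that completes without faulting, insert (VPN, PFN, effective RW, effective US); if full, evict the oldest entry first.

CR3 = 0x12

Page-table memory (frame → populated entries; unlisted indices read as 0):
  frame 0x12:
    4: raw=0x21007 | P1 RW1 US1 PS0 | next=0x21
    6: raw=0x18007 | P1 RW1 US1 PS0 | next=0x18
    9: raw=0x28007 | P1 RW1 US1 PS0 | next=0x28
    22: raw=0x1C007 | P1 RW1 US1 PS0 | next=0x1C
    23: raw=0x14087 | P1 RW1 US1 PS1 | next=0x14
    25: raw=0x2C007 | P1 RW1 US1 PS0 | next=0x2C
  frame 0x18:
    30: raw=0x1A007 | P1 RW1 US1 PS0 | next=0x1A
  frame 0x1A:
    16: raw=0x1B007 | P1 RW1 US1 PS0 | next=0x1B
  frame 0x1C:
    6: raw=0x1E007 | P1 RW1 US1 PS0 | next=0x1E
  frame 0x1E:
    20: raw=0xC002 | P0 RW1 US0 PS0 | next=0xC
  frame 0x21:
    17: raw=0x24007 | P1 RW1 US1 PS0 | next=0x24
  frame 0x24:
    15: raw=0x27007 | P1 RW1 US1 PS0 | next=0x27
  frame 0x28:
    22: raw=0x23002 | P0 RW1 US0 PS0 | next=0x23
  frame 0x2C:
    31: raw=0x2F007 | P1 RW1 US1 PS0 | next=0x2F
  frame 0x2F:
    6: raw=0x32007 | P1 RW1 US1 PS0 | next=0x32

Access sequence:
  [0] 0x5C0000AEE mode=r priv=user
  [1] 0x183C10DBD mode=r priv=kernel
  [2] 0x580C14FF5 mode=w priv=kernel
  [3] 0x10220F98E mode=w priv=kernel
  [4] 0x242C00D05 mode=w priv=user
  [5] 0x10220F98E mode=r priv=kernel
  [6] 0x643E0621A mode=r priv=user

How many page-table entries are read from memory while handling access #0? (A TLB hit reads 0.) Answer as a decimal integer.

Trace:
#0 VA=0x5C0000AEE (r,user):
  L0: frame=0x12 idx=23 entry=0x14087 [P=1 RW=1 US=1 PS=1]
  ✓ 0x14AEE (huge @L0)  — 1 lookups
#1 VA=0x183C10DBD (r,kernel):
  L0: frame=0x12 idx=6 entry=0x18007 [P=1 RW=1 US=1 PS=0]
  L1: frame=0x18 idx=30 entry=0x1A007 [P=1 RW=1 US=1 PS=0]
  L2: frame=0x1A idx=16 entry=0x1B007 [P=1 RW=1 US=1 PS=0]
  ✓ 0x1BDBD  — 3 lookups
#2 VA=0x580C14FF5 (w,kernel):
  L0: frame=0x12 idx=22 entry=0x1C007 [P=1 RW=1 US=1 PS=0]
  L1: frame=0x1C idx=6 entry=0x1E007 [P=1 RW=1 US=1 PS=0]
  L2: frame=0x1E idx=20 entry=0xC002 [P=0 RW=1 US=0 PS=0]
  ✗ PAGE_NOT_PRESENT  [3 reads]
#3 VA=0x10220F98E (w,kernel):
  L0: frame=0x12 idx=4 entry=0x21007 [P=1 RW=1 US=1 PS=0]
  L1: frame=0x21 idx=17 entry=0x24007 [P=1 RW=1 US=1 PS=0]
  L2: frame=0x24 idx=15 entry=0x27007 [P=1 RW=1 US=1 PS=0]
  ✓ 0x2798E  — 3 lookups
#4 VA=0x242C00D05 (w,user):
  L0: frame=0x12 idx=9 entry=0x28007 [P=1 RW=1 US=1 PS=0]
  L1: frame=0x28 idx=22 entry=0x23002 [P=0 RW=1 US=0 PS=0]
  ✗ PAGE_NOT_PRESENT  [2 reads]
#5 VA=0x10220F98E (r,kernel):
  TLB hit vpn=0x10220F → PA=0x2798E
#6 VA=0x643E0621A (r,user):
  L0: frame=0x12 idx=25 entry=0x2C007 [P=1 RW=1 US=1 PS=0]
  L1: frame=0x2C idx=31 entry=0x2F007 [P=1 RW=1 US=1 PS=0]
  L2: frame=0x2F idx=6 entry=0x32007 [P=1 RW=1 US=1 PS=0]
  ✓ 0x3221A  — 3 lookups

Entries read for #0: 1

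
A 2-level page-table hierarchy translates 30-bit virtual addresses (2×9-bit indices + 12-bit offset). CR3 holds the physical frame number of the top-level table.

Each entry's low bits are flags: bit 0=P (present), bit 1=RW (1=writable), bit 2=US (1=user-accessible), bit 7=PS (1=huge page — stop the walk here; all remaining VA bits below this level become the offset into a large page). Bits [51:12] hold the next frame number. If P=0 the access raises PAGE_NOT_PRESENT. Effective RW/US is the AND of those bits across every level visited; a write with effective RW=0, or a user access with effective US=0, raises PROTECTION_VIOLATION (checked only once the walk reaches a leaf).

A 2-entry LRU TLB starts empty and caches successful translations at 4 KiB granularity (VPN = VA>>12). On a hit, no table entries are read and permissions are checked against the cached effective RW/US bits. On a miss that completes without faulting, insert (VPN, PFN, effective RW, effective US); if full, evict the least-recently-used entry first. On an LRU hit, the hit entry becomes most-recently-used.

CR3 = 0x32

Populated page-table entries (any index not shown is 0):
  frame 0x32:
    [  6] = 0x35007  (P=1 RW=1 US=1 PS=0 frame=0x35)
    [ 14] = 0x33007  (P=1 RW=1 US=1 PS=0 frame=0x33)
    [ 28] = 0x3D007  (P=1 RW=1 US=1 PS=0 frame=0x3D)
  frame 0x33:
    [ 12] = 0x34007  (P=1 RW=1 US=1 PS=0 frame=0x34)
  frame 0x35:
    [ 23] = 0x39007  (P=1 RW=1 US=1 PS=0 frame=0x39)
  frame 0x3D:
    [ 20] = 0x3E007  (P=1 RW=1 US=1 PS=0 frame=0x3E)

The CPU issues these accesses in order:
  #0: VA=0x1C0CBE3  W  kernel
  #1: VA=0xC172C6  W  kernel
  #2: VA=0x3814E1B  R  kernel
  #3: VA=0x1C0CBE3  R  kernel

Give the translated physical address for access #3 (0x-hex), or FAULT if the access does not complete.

Walk each access:
#0 VA=0x1C0CBE3 (w,kernel):
  [0] read 0x32 idx=14: raw=0x33007 flags P=1 W=1 U=1 S=0
  [1] read 0x33 idx=12: raw=0x34007 flags P=1 W=1 U=1 S=0
  ⇒ phys 0x34BE3  [2 reads]
#1 VA=0xC172C6 (w,kernel):
  [0] read 0x32 idx=6: raw=0x35007 flags P=1 W=1 U=1 S=0
  [1] read 0x35 idx=23: raw=0x39007 flags P=1 W=1 U=1 S=0
  ⇒ phys 0x392C6  [2 reads]
#2 VA=0x3814E1B (r,kernel):
  [0] read 0x32 idx=28: raw=0x3D007 flags P=1 W=1 U=1 S=0
  [1] read 0x3D idx=20: raw=0x3E007 flags P=1 W=1 U=1 S=0
  ⇒ phys 0x3EE1B  [2 reads]
#3 VA=0x1C0CBE3 (r,kernel):
  [0] read 0x32 idx=14: raw=0x33007 flags P=1 W=1 U=1 S=0
  [1] read 0x33 idx=12: raw=0x34007 flags P=1 W=1 U=1 S=0
  ⇒ phys 0x34BE3  [2 reads]

Access #3 PA: 0x34BE3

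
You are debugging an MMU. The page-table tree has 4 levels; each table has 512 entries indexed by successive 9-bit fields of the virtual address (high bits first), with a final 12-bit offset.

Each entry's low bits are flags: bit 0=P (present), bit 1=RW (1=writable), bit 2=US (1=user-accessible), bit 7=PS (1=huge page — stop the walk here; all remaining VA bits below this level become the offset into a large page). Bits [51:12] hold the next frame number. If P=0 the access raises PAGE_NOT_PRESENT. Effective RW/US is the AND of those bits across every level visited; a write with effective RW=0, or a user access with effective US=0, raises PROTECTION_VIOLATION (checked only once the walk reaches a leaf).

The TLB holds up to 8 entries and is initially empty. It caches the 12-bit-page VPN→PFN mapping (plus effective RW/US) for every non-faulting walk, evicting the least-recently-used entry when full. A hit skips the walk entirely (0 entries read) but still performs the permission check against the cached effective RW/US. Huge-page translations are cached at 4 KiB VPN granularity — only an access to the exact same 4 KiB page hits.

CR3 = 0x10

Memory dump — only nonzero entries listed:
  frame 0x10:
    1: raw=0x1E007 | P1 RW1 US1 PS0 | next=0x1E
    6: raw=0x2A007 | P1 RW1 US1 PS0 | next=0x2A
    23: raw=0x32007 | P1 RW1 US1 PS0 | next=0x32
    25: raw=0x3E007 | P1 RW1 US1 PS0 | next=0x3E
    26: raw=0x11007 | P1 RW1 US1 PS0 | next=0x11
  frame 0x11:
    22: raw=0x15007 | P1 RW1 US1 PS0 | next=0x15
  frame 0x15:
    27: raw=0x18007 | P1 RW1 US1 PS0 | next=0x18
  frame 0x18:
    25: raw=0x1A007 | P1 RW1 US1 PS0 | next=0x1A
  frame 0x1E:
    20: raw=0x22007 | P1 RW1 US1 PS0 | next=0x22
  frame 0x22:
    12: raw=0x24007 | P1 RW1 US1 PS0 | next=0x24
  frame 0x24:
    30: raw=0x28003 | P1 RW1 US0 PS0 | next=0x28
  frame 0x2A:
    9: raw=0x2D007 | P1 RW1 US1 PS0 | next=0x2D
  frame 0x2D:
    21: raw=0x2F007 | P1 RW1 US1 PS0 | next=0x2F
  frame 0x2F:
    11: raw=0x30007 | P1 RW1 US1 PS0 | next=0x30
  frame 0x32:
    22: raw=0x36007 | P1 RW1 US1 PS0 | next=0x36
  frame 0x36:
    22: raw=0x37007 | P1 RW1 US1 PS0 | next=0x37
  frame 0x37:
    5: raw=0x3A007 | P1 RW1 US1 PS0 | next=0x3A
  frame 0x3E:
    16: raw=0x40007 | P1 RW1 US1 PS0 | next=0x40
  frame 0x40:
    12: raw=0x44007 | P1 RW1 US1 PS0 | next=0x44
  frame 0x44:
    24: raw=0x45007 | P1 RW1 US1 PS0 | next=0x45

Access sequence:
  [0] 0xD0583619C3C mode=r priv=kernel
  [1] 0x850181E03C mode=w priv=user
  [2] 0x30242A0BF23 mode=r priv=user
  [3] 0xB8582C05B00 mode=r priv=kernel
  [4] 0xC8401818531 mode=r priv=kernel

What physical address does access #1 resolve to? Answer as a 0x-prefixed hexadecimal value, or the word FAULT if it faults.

Per-access translation:
#0 VA=0xD0583619C3C (r,kernel):
  [0] read 0x10 idx=26: raw=0x11007 flags P=1 W=1 U=1 S=0
  [1] read 0x11 idx=22: raw=0x15007 flags P=1 W=1 U=1 S=0
  [2] read 0x15 idx=27: raw=0x18007 flags P=1 W=1 U=1 S=0
  [3] read 0x18 idx=25: raw=0x1A007 flags P=1 W=1 U=1 S=0
  → PA=0x1AC3C  (4 entries read)
#1 VA=0x850181E03C (w,user):
  [0] read 0x10 idx=1: raw=0x1E007 flags P=1 W=1 U=1 S=0
  [1] read 0x1E idx=20: raw=0x22007 flags P=1 W=1 U=1 S=0
  [2] read 0x22 idx=12: raw=0x24007 flags P=1 W=1 U=1 S=0
  [3] read 0x24 idx=30: raw=0x28003 flags P=1 W=1 U=0 S=0
  → PROTECTION_VIOLATION  (4 entries read)
#2 VA=0x30242A0BF23 (r,user):
  [0] read 0x10 idx=6: raw=0x2A007 flags P=1 W=1 U=1 S=0
  [1] read 0x2A idx=9: raw=0x2D007 flags P=1 W=1 U=1 S=0
  [2] read 0x2D idx=21: raw=0x2F007 flags P=1 W=1 U=1 S=0
  [3] read 0x2F idx=11: raw=0x30007 flags P=1 W=1 U=1 S=0
  → PA=0x30F23  (4 entries read)
#3 VA=0xB8582C05B00 (r,kernel):
  [0] read 0x10 idx=23: raw=0x32007 flags P=1 W=1 U=1 S=0
  [1] read 0x32 idx=22: raw=0x36007 flags P=1 W=1 U=1 S=0
  [2] read 0x36 idx=22: raw=0x37007 flags P=1 W=1 U=1 S=0
  [3] read 0x37 idx=5: raw=0x3A007 flags P=1 W=1 U=1 S=0
  → PA=0x3AB00  (4 entries read)
#4 VA=0xC8401818531 (r,kernel):
  [0] read 0x10 idx=25: raw=0x3E007 flags P=1 W=1 U=1 S=0
  [1] read 0x3E idx=16: raw=0x40007 flags P=1 W=1 U=1 S=0
  [2] read 0x40 idx=12: raw=0x44007 flags P=1 W=1 U=1 S=0
  [3] read 0x44 idx=24: raw=0x45007 flags P=1 W=1 U=1 S=0
  → PA=0x45531  (4 entries read)

Access #1 PA: FAULT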